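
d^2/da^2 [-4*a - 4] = 0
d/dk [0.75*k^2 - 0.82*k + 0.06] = 1.5*k - 0.82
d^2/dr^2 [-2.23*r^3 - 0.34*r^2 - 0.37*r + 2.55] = -13.38*r - 0.68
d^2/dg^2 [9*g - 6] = 0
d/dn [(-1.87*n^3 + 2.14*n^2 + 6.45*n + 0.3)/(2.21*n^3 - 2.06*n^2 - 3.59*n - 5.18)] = (-0.877200000000002*n^4 - 15.0824*n^3 + 32.6752*n^2 - 20.9344*n - 32.334)/(4.8841*n^6 - 9.1052*n^5 - 11.6242*n^4 - 8.1048*n^3 + 34.2297*n^2 + 37.1924*n + 26.8324)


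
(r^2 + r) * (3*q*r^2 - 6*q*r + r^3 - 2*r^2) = 3*q*r^4 - 3*q*r^3 - 6*q*r^2 + r^5 - r^4 - 2*r^3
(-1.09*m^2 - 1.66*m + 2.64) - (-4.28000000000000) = -1.09*m^2 - 1.66*m + 6.92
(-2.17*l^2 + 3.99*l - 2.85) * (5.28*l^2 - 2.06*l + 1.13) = -11.4576*l^4 + 25.5374*l^3 - 25.7195*l^2 + 10.3797*l - 3.2205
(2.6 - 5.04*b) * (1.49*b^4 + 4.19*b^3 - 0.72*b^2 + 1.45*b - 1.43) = -7.5096*b^5 - 17.2436*b^4 + 14.5228*b^3 - 9.18*b^2 + 10.9772*b - 3.718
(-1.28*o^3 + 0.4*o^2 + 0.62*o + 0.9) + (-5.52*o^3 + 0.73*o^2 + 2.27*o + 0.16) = -6.8*o^3 + 1.13*o^2 + 2.89*o + 1.06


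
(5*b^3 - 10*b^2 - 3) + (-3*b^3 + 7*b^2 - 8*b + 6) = 2*b^3 - 3*b^2 - 8*b + 3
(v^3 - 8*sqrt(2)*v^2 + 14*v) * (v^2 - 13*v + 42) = v^5 - 13*v^4 - 8*sqrt(2)*v^4 + 56*v^3 + 104*sqrt(2)*v^3 - 336*sqrt(2)*v^2 - 182*v^2 + 588*v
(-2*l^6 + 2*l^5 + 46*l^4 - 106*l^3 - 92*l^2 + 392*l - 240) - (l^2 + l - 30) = -2*l^6 + 2*l^5 + 46*l^4 - 106*l^3 - 93*l^2 + 391*l - 210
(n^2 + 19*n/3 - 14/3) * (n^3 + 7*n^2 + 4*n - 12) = n^5 + 40*n^4/3 + 131*n^3/3 - 58*n^2/3 - 284*n/3 + 56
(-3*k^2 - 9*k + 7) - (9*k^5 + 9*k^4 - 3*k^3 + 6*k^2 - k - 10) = -9*k^5 - 9*k^4 + 3*k^3 - 9*k^2 - 8*k + 17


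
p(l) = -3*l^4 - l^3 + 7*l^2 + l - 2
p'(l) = -12*l^3 - 3*l^2 + 14*l + 1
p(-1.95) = -13.29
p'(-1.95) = 51.27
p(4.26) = -936.02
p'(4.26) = -921.51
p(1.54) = -4.38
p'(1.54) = -28.38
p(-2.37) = -46.39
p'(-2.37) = 110.71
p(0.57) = 0.34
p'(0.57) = 5.78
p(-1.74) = -4.78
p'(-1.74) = 30.77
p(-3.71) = -426.65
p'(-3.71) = 520.55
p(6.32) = -4754.71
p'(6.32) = -3059.58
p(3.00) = -206.00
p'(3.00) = -308.00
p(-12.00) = -59486.00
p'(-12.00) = 20137.00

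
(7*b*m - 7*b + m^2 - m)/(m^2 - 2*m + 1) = (7*b + m)/(m - 1)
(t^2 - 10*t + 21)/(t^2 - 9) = (t - 7)/(t + 3)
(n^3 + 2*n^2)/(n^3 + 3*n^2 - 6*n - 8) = n^2*(n + 2)/(n^3 + 3*n^2 - 6*n - 8)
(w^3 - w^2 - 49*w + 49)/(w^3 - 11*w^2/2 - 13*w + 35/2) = 2*(w + 7)/(2*w + 5)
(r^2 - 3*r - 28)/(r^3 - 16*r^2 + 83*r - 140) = (r + 4)/(r^2 - 9*r + 20)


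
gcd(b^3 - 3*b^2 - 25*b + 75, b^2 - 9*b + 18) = b - 3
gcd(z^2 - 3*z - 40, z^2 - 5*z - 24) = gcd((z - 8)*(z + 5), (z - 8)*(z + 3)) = z - 8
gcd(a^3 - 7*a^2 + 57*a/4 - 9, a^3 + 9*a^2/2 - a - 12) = a - 3/2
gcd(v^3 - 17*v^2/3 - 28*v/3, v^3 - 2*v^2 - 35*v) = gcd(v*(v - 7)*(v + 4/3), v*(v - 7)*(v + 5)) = v^2 - 7*v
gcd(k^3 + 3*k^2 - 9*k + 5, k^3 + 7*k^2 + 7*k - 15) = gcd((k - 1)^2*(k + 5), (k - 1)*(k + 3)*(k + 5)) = k^2 + 4*k - 5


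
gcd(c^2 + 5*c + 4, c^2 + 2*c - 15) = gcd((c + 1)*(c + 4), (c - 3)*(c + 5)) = 1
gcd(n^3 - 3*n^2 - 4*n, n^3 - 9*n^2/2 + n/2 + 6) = n^2 - 3*n - 4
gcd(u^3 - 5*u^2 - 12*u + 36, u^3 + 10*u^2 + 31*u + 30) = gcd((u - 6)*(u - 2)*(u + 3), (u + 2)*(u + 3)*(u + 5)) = u + 3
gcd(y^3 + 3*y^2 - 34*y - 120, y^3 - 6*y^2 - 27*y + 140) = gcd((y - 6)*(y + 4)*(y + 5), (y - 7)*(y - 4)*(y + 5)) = y + 5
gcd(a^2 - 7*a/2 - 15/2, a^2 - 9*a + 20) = a - 5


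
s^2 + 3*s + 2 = (s + 1)*(s + 2)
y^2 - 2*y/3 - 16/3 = (y - 8/3)*(y + 2)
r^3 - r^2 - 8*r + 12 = (r - 2)^2*(r + 3)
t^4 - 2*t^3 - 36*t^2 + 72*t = t*(t - 6)*(t - 2)*(t + 6)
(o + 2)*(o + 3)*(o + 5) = o^3 + 10*o^2 + 31*o + 30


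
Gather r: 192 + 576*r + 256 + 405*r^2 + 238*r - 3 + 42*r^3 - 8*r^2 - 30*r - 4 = 42*r^3 + 397*r^2 + 784*r + 441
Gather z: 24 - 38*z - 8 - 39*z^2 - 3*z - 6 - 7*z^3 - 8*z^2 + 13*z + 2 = -7*z^3 - 47*z^2 - 28*z + 12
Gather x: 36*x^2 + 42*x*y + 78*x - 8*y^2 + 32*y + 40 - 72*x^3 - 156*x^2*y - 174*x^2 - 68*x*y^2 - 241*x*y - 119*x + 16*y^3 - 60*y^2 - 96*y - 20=-72*x^3 + x^2*(-156*y - 138) + x*(-68*y^2 - 199*y - 41) + 16*y^3 - 68*y^2 - 64*y + 20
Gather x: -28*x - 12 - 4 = -28*x - 16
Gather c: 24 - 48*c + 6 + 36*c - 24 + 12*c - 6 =0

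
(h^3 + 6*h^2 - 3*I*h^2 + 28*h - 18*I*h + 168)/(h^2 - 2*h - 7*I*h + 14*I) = (h^2 + h*(6 + 4*I) + 24*I)/(h - 2)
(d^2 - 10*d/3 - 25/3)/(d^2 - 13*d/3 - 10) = (d - 5)/(d - 6)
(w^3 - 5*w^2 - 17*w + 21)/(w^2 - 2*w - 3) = (-w^3 + 5*w^2 + 17*w - 21)/(-w^2 + 2*w + 3)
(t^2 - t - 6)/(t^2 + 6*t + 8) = (t - 3)/(t + 4)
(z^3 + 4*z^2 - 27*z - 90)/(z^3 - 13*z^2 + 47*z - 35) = (z^2 + 9*z + 18)/(z^2 - 8*z + 7)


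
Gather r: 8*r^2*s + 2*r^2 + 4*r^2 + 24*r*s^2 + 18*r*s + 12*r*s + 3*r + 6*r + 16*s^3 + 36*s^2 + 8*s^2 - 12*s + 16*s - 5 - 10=r^2*(8*s + 6) + r*(24*s^2 + 30*s + 9) + 16*s^3 + 44*s^2 + 4*s - 15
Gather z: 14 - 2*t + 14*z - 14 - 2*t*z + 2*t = z*(14 - 2*t)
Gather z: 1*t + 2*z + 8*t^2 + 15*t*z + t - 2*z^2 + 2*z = 8*t^2 + 2*t - 2*z^2 + z*(15*t + 4)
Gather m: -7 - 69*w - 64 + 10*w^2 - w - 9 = 10*w^2 - 70*w - 80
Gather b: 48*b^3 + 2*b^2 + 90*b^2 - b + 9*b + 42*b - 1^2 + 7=48*b^3 + 92*b^2 + 50*b + 6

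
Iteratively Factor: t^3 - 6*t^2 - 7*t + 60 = (t - 4)*(t^2 - 2*t - 15) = (t - 5)*(t - 4)*(t + 3)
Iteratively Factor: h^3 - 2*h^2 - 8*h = (h - 4)*(h^2 + 2*h) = h*(h - 4)*(h + 2)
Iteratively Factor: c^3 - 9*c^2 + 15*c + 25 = (c - 5)*(c^2 - 4*c - 5) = (c - 5)*(c + 1)*(c - 5)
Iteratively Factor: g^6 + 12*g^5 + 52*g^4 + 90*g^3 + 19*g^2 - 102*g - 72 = (g + 3)*(g^5 + 9*g^4 + 25*g^3 + 15*g^2 - 26*g - 24) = (g + 2)*(g + 3)*(g^4 + 7*g^3 + 11*g^2 - 7*g - 12) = (g - 1)*(g + 2)*(g + 3)*(g^3 + 8*g^2 + 19*g + 12) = (g - 1)*(g + 1)*(g + 2)*(g + 3)*(g^2 + 7*g + 12) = (g - 1)*(g + 1)*(g + 2)*(g + 3)^2*(g + 4)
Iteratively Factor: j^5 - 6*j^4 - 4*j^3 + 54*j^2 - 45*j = (j - 5)*(j^4 - j^3 - 9*j^2 + 9*j) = (j - 5)*(j - 3)*(j^3 + 2*j^2 - 3*j) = (j - 5)*(j - 3)*(j + 3)*(j^2 - j) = (j - 5)*(j - 3)*(j - 1)*(j + 3)*(j)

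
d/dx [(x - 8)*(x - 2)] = 2*x - 10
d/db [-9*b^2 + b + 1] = 1 - 18*b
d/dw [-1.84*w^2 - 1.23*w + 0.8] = -3.68*w - 1.23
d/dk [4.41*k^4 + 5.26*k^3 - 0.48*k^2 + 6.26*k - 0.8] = 17.64*k^3 + 15.78*k^2 - 0.96*k + 6.26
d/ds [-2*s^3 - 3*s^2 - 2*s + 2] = -6*s^2 - 6*s - 2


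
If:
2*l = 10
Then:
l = 5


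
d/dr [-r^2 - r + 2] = -2*r - 1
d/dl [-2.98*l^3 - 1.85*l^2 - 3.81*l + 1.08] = -8.94*l^2 - 3.7*l - 3.81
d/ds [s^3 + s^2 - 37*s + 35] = 3*s^2 + 2*s - 37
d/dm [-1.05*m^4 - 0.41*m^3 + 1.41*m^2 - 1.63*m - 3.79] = -4.2*m^3 - 1.23*m^2 + 2.82*m - 1.63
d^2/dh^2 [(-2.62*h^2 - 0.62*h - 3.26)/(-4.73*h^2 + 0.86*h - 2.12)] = (49.057668*h^3 + 279.980052*h^2 - 116.86884*h - 34.746336)/(105.823817*h^6 - 57.722082*h^5 + 152.786568*h^4 - 52.378472*h^3 + 68.479392*h^2 - 11.595552*h + 9.528128)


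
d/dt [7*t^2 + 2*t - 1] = 14*t + 2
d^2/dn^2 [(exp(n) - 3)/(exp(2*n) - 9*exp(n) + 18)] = (exp(n) + 6)*exp(n)/(exp(3*n) - 18*exp(2*n) + 108*exp(n) - 216)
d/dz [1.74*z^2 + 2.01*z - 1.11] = 3.48*z + 2.01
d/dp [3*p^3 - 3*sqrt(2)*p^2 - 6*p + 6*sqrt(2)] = 9*p^2 - 6*sqrt(2)*p - 6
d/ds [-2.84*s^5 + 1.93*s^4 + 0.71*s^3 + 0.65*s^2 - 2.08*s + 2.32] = -14.2*s^4 + 7.72*s^3 + 2.13*s^2 + 1.3*s - 2.08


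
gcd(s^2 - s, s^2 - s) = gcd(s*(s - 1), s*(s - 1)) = s^2 - s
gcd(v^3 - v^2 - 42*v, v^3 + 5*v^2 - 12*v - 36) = v + 6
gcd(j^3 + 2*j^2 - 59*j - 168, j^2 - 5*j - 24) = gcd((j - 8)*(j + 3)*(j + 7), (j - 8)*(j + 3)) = j^2 - 5*j - 24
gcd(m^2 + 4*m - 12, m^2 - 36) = m + 6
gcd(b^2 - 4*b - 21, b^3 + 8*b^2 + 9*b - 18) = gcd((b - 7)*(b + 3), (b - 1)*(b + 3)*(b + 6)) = b + 3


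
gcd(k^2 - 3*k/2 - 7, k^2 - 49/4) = k - 7/2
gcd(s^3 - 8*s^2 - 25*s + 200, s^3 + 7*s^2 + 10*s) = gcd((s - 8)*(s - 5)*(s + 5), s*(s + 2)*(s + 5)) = s + 5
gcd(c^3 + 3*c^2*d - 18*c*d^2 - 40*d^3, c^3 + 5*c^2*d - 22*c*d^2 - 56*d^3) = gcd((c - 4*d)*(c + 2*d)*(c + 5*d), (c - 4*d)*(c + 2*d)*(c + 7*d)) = c^2 - 2*c*d - 8*d^2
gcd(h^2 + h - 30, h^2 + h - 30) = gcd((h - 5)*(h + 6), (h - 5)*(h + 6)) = h^2 + h - 30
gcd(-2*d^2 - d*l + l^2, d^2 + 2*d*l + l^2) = d + l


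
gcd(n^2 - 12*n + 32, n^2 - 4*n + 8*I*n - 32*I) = n - 4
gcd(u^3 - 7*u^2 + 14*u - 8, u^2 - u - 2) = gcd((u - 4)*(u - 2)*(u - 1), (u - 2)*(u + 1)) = u - 2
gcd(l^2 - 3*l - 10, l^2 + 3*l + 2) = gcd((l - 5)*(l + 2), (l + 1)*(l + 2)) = l + 2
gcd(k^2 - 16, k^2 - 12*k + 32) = k - 4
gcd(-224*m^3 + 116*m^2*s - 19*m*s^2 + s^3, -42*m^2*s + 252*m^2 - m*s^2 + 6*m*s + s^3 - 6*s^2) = -7*m + s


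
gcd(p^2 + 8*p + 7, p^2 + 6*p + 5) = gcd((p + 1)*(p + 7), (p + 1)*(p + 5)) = p + 1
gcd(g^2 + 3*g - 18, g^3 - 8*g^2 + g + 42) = g - 3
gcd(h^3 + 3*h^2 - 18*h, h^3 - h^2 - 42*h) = h^2 + 6*h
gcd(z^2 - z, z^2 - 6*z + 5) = z - 1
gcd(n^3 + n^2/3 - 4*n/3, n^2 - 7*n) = n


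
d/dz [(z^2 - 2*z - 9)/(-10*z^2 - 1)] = 2*(-10*z^2 - 91*z + 1)/(100*z^4 + 20*z^2 + 1)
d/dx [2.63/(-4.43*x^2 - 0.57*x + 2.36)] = (23.3018*x + 1.4991)/(4.43*x^2 + 0.57*x - 2.36)^2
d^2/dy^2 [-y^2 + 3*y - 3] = -2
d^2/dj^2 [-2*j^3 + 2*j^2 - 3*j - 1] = 4 - 12*j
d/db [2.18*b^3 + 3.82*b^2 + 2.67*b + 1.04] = 6.54*b^2 + 7.64*b + 2.67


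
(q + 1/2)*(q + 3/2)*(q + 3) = q^3 + 5*q^2 + 27*q/4 + 9/4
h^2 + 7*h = h*(h + 7)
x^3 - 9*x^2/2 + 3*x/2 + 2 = (x - 4)*(x - 1)*(x + 1/2)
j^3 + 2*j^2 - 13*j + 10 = (j - 2)*(j - 1)*(j + 5)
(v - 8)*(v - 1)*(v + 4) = v^3 - 5*v^2 - 28*v + 32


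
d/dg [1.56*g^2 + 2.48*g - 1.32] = 3.12*g + 2.48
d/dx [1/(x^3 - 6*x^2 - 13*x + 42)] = (-3*x^2 + 12*x + 13)/(x^3 - 6*x^2 - 13*x + 42)^2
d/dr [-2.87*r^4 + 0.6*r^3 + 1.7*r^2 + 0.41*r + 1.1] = -11.48*r^3 + 1.8*r^2 + 3.4*r + 0.41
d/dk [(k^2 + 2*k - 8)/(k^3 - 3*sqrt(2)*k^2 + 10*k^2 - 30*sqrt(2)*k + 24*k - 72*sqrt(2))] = (-k^2 + 4*k - 24*sqrt(2) + 12)/(k^4 - 6*sqrt(2)*k^3 + 12*k^3 - 72*sqrt(2)*k^2 + 54*k^2 - 216*sqrt(2)*k + 216*k + 648)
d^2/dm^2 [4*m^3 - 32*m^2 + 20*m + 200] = 24*m - 64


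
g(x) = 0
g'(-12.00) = 0.00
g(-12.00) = 0.00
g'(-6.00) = 0.00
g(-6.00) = 0.00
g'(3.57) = 0.00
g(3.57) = 0.00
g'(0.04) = 0.00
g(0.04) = 0.00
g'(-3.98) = 0.00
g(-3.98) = 0.00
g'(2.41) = 0.00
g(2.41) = 0.00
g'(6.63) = 0.00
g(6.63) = 0.00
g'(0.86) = 0.00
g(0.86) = 0.00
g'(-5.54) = 0.00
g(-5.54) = 0.00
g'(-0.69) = 0.00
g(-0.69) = 0.00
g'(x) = 0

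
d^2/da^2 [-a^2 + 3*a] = -2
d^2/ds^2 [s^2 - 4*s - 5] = 2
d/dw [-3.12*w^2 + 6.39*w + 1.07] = 6.39 - 6.24*w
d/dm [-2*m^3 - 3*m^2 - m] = -6*m^2 - 6*m - 1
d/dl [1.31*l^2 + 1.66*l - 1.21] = 2.62*l + 1.66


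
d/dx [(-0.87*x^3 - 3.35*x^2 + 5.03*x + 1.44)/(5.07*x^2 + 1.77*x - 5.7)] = (-4.4109*x^4 - 3.0798*x^3 - 16.5546*x^2 + 23.5884*x - 31.2198)/(25.7049*x^4 + 17.9478*x^3 - 54.6651*x^2 - 20.178*x + 32.49)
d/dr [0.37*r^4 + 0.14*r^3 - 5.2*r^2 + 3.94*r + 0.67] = 1.48*r^3 + 0.42*r^2 - 10.4*r + 3.94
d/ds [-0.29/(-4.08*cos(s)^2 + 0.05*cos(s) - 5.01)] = (2.3664*cos(s) - 0.0145)*sin(s)/(4.08*cos(s)^2 - 0.05*cos(s) + 5.01)^2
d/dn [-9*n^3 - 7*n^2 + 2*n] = -27*n^2 - 14*n + 2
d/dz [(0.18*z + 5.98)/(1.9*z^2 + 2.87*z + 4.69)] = (0.342*z^2 + 0.5166*z - (0.18*z + 5.98)*(3.8*z + 2.87) + 0.8442)/(1.9*z^2 + 2.87*z + 4.69)^2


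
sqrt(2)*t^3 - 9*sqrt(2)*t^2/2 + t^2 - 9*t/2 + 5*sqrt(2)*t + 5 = (t - 5/2)*(t - 2)*(sqrt(2)*t + 1)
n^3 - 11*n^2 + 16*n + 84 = (n - 7)*(n - 6)*(n + 2)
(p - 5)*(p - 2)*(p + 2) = p^3 - 5*p^2 - 4*p + 20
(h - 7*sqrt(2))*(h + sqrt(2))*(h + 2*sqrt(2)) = h^3 - 4*sqrt(2)*h^2 - 38*h - 28*sqrt(2)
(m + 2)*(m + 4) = m^2 + 6*m + 8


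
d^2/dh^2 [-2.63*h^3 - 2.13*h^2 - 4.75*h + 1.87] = -15.78*h - 4.26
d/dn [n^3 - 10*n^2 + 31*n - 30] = 3*n^2 - 20*n + 31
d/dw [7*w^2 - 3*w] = 14*w - 3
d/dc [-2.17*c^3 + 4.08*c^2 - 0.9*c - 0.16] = -6.51*c^2 + 8.16*c - 0.9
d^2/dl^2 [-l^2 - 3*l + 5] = -2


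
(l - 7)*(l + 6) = l^2 - l - 42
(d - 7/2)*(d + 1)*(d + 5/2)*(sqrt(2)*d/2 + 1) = sqrt(2)*d^4/2 + d^3 - 39*sqrt(2)*d^2/8 - 39*d/4 - 35*sqrt(2)*d/8 - 35/4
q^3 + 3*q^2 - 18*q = q*(q - 3)*(q + 6)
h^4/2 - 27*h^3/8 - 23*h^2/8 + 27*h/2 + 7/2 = (h/2 + 1)*(h - 7)*(h - 2)*(h + 1/4)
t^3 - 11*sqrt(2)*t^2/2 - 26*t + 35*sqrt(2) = (t - 7*sqrt(2))*(t - sqrt(2))*(t + 5*sqrt(2)/2)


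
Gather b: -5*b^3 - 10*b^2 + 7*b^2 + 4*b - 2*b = -5*b^3 - 3*b^2 + 2*b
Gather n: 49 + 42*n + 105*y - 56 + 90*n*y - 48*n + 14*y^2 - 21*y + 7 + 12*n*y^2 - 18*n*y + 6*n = n*(12*y^2 + 72*y) + 14*y^2 + 84*y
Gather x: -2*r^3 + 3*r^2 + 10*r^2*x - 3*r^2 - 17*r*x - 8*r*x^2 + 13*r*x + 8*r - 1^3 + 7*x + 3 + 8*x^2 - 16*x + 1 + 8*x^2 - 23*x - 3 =-2*r^3 + 8*r + x^2*(16 - 8*r) + x*(10*r^2 - 4*r - 32)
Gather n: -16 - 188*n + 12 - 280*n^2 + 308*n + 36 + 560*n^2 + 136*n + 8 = 280*n^2 + 256*n + 40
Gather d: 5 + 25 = 30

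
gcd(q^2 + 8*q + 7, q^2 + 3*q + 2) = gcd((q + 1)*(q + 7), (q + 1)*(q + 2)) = q + 1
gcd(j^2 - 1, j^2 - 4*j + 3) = j - 1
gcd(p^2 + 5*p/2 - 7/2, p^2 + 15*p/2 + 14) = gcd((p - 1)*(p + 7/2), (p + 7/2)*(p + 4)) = p + 7/2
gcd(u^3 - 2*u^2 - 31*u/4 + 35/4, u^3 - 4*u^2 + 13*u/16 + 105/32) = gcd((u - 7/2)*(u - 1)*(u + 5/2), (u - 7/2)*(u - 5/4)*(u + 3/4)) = u - 7/2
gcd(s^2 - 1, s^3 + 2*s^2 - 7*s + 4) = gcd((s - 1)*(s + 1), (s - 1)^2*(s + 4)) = s - 1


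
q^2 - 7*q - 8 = (q - 8)*(q + 1)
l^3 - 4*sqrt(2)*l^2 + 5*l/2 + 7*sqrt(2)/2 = (l - 7*sqrt(2)/2)*(l - sqrt(2))*(l + sqrt(2)/2)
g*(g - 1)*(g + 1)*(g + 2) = g^4 + 2*g^3 - g^2 - 2*g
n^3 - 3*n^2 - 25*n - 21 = (n - 7)*(n + 1)*(n + 3)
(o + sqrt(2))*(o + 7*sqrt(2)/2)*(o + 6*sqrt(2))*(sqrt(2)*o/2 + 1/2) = sqrt(2)*o^4/2 + 11*o^3 + 143*sqrt(2)*o^2/4 + 145*o/2 + 21*sqrt(2)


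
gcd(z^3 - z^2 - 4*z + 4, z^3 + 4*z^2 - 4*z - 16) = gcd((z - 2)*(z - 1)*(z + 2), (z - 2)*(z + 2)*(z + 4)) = z^2 - 4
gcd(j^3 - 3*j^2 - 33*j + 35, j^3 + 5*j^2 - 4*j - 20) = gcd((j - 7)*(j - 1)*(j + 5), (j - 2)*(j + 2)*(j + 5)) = j + 5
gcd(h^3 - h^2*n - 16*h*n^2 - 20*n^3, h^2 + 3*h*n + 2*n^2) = h + 2*n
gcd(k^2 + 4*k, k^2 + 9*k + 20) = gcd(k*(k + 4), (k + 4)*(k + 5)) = k + 4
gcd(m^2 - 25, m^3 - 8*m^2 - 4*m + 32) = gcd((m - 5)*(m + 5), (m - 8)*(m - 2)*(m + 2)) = 1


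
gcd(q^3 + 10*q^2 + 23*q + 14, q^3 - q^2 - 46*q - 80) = q + 2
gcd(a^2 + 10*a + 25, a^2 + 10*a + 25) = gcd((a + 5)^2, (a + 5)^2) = a^2 + 10*a + 25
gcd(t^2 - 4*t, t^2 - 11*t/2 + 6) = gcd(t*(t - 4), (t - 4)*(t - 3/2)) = t - 4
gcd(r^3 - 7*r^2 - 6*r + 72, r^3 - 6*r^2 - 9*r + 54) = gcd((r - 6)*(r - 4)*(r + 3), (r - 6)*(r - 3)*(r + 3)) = r^2 - 3*r - 18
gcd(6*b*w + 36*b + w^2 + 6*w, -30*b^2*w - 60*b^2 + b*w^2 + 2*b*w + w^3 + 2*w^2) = 6*b + w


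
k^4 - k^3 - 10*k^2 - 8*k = k*(k - 4)*(k + 1)*(k + 2)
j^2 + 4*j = j*(j + 4)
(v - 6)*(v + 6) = v^2 - 36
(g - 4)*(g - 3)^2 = g^3 - 10*g^2 + 33*g - 36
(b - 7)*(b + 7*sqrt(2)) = b^2 - 7*b + 7*sqrt(2)*b - 49*sqrt(2)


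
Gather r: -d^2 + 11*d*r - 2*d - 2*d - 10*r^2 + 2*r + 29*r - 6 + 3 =-d^2 - 4*d - 10*r^2 + r*(11*d + 31) - 3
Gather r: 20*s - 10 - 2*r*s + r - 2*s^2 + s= r*(1 - 2*s) - 2*s^2 + 21*s - 10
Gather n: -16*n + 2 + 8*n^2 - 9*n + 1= 8*n^2 - 25*n + 3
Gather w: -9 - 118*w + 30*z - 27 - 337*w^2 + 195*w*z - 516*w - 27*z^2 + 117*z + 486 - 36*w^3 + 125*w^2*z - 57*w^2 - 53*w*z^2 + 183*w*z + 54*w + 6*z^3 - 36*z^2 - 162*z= -36*w^3 + w^2*(125*z - 394) + w*(-53*z^2 + 378*z - 580) + 6*z^3 - 63*z^2 - 15*z + 450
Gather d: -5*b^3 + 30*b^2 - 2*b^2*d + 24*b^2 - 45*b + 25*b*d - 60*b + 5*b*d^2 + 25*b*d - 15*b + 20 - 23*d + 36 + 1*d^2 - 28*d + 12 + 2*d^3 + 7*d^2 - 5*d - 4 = -5*b^3 + 54*b^2 - 120*b + 2*d^3 + d^2*(5*b + 8) + d*(-2*b^2 + 50*b - 56) + 64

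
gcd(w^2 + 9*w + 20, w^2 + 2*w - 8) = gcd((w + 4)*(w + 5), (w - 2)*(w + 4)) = w + 4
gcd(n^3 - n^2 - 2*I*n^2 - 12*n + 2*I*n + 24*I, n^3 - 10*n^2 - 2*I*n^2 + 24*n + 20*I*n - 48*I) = n^2 + n*(-4 - 2*I) + 8*I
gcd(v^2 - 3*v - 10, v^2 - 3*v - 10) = v^2 - 3*v - 10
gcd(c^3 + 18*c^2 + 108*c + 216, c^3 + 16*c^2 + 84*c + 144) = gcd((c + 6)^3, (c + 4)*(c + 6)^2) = c^2 + 12*c + 36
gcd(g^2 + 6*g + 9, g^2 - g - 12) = g + 3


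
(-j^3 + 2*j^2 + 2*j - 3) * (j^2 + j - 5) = -j^5 + j^4 + 9*j^3 - 11*j^2 - 13*j + 15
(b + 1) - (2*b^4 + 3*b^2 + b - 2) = -2*b^4 - 3*b^2 + 3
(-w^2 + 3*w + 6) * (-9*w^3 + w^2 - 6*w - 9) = 9*w^5 - 28*w^4 - 45*w^3 - 3*w^2 - 63*w - 54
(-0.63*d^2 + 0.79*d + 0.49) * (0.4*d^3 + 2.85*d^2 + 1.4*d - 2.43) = -0.252*d^5 - 1.4795*d^4 + 1.5655*d^3 + 4.0334*d^2 - 1.2337*d - 1.1907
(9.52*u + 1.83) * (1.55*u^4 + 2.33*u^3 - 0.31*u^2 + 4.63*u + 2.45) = 14.756*u^5 + 25.0181*u^4 + 1.3127*u^3 + 43.5103*u^2 + 31.7969*u + 4.4835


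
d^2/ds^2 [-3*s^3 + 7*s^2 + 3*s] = 14 - 18*s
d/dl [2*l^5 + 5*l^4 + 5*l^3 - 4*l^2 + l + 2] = 10*l^4 + 20*l^3 + 15*l^2 - 8*l + 1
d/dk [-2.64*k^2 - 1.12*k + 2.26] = -5.28*k - 1.12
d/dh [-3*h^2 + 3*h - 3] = 3 - 6*h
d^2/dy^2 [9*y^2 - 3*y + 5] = 18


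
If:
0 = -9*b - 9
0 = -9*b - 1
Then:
No Solution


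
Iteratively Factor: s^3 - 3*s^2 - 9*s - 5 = (s - 5)*(s^2 + 2*s + 1) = (s - 5)*(s + 1)*(s + 1)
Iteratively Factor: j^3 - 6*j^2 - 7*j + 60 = (j - 4)*(j^2 - 2*j - 15) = (j - 5)*(j - 4)*(j + 3)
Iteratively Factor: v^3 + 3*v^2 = (v + 3)*(v^2) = v*(v + 3)*(v)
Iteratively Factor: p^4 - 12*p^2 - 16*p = (p + 2)*(p^3 - 2*p^2 - 8*p) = p*(p + 2)*(p^2 - 2*p - 8) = p*(p - 4)*(p + 2)*(p + 2)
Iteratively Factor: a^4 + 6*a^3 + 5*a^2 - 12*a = (a - 1)*(a^3 + 7*a^2 + 12*a) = a*(a - 1)*(a^2 + 7*a + 12) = a*(a - 1)*(a + 4)*(a + 3)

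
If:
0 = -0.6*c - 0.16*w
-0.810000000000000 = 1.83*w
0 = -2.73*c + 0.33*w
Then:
No Solution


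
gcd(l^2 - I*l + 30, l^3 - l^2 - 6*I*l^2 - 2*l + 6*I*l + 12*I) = l - 6*I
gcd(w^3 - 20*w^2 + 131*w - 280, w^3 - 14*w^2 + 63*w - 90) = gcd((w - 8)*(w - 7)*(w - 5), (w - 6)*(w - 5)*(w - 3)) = w - 5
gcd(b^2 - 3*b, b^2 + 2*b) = b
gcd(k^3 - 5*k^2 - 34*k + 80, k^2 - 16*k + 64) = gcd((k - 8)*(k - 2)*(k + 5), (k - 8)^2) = k - 8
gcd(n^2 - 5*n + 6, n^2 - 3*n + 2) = n - 2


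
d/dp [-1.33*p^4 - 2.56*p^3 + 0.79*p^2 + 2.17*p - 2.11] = -5.32*p^3 - 7.68*p^2 + 1.58*p + 2.17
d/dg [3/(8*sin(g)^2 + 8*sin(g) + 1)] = -(24*sin(2*g) + 24*cos(g))/(8*sin(g) - 4*cos(2*g) + 5)^2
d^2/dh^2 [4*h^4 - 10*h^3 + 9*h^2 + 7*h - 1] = 48*h^2 - 60*h + 18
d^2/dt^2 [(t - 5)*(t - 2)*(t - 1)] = 6*t - 16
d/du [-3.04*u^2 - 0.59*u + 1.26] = -6.08*u - 0.59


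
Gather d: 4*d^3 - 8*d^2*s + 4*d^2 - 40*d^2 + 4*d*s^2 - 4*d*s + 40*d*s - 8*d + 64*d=4*d^3 + d^2*(-8*s - 36) + d*(4*s^2 + 36*s + 56)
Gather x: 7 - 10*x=7 - 10*x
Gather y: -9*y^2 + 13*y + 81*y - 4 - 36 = -9*y^2 + 94*y - 40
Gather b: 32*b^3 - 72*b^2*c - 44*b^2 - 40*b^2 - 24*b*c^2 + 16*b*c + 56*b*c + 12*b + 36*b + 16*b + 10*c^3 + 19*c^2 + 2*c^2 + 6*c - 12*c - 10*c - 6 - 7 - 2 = 32*b^3 + b^2*(-72*c - 84) + b*(-24*c^2 + 72*c + 64) + 10*c^3 + 21*c^2 - 16*c - 15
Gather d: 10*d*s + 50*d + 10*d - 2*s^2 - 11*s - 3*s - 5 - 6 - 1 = d*(10*s + 60) - 2*s^2 - 14*s - 12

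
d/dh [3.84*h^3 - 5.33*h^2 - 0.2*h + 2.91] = 11.52*h^2 - 10.66*h - 0.2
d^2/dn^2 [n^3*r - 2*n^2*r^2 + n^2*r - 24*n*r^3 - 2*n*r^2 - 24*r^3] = 2*r*(3*n - 2*r + 1)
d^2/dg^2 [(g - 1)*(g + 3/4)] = 2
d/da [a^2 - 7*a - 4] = 2*a - 7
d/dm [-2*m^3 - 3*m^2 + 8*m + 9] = -6*m^2 - 6*m + 8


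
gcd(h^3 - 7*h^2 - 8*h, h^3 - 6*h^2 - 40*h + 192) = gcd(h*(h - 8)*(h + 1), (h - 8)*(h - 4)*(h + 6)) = h - 8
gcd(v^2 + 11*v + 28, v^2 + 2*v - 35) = v + 7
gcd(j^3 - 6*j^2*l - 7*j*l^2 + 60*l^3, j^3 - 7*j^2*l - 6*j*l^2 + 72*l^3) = j^2 - j*l - 12*l^2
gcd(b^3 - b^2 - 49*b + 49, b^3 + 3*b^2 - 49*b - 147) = b^2 - 49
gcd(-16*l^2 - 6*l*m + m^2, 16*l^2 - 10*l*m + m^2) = 8*l - m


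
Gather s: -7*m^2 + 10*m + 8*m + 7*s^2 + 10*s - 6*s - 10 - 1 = -7*m^2 + 18*m + 7*s^2 + 4*s - 11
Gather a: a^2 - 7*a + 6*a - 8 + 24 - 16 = a^2 - a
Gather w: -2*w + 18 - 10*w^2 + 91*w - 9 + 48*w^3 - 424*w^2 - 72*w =48*w^3 - 434*w^2 + 17*w + 9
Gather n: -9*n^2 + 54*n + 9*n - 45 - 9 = -9*n^2 + 63*n - 54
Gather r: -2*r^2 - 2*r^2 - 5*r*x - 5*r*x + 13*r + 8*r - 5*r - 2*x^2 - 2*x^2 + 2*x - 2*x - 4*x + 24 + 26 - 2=-4*r^2 + r*(16 - 10*x) - 4*x^2 - 4*x + 48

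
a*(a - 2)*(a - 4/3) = a^3 - 10*a^2/3 + 8*a/3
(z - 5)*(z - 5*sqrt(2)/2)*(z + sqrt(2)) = z^3 - 5*z^2 - 3*sqrt(2)*z^2/2 - 5*z + 15*sqrt(2)*z/2 + 25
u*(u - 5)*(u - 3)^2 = u^4 - 11*u^3 + 39*u^2 - 45*u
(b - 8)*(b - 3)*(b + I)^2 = b^4 - 11*b^3 + 2*I*b^3 + 23*b^2 - 22*I*b^2 + 11*b + 48*I*b - 24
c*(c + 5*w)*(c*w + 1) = c^3*w + 5*c^2*w^2 + c^2 + 5*c*w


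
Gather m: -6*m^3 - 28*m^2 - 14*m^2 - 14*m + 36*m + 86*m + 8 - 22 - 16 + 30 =-6*m^3 - 42*m^2 + 108*m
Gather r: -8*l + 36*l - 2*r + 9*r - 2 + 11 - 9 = 28*l + 7*r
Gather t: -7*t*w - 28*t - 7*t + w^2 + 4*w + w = t*(-7*w - 35) + w^2 + 5*w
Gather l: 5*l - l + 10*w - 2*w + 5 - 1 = 4*l + 8*w + 4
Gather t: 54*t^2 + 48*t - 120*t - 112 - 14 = 54*t^2 - 72*t - 126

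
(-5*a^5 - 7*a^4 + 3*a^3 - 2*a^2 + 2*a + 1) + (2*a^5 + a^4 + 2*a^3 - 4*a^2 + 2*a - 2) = -3*a^5 - 6*a^4 + 5*a^3 - 6*a^2 + 4*a - 1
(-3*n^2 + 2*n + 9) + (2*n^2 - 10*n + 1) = -n^2 - 8*n + 10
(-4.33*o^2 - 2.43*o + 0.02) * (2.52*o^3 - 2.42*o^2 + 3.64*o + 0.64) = -10.9116*o^5 + 4.355*o^4 - 9.8302*o^3 - 11.6648*o^2 - 1.4824*o + 0.0128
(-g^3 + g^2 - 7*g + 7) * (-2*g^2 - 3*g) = 2*g^5 + g^4 + 11*g^3 + 7*g^2 - 21*g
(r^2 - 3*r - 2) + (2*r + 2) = r^2 - r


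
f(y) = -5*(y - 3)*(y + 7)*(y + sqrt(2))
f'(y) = -5*(y - 3)*(y + 7) - 5*(y - 3)*(y + sqrt(2)) - 5*(y + 7)*(y + sqrt(2))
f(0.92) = 192.26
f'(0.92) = 14.21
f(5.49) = -1073.61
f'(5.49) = -672.63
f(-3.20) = -210.37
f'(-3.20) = 96.37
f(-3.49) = -236.43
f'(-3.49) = 82.97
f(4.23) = -389.81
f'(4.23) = -420.70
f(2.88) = 25.46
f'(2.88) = -203.63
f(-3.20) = -210.37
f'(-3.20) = 96.37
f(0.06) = 153.00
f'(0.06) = 73.41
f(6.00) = -1445.77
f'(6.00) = -788.14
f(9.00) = -4998.82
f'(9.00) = -1625.56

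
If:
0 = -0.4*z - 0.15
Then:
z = -0.38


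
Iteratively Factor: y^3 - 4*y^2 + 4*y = (y - 2)*(y^2 - 2*y) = (y - 2)^2*(y)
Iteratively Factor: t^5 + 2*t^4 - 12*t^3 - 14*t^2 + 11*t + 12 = (t + 1)*(t^4 + t^3 - 13*t^2 - t + 12) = (t - 3)*(t + 1)*(t^3 + 4*t^2 - t - 4) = (t - 3)*(t + 1)^2*(t^2 + 3*t - 4) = (t - 3)*(t - 1)*(t + 1)^2*(t + 4)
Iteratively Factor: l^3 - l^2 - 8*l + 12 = (l + 3)*(l^2 - 4*l + 4) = (l - 2)*(l + 3)*(l - 2)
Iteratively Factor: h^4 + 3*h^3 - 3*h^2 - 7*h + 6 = (h - 1)*(h^3 + 4*h^2 + h - 6) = (h - 1)*(h + 2)*(h^2 + 2*h - 3) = (h - 1)*(h + 2)*(h + 3)*(h - 1)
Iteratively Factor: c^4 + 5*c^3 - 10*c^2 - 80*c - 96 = (c + 4)*(c^3 + c^2 - 14*c - 24) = (c + 2)*(c + 4)*(c^2 - c - 12) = (c - 4)*(c + 2)*(c + 4)*(c + 3)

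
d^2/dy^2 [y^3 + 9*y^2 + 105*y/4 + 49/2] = 6*y + 18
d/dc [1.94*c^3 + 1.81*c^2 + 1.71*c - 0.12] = 5.82*c^2 + 3.62*c + 1.71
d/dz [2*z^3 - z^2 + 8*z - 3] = 6*z^2 - 2*z + 8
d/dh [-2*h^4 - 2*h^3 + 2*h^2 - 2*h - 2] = -8*h^3 - 6*h^2 + 4*h - 2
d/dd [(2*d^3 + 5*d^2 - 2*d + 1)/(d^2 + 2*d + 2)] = 2*(d^4 + 4*d^3 + 12*d^2 + 9*d - 3)/(d^4 + 4*d^3 + 8*d^2 + 8*d + 4)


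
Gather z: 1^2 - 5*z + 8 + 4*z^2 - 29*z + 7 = 4*z^2 - 34*z + 16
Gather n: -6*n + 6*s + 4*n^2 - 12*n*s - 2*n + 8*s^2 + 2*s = 4*n^2 + n*(-12*s - 8) + 8*s^2 + 8*s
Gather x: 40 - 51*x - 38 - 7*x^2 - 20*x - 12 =-7*x^2 - 71*x - 10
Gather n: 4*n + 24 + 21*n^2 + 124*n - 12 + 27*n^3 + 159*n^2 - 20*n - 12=27*n^3 + 180*n^2 + 108*n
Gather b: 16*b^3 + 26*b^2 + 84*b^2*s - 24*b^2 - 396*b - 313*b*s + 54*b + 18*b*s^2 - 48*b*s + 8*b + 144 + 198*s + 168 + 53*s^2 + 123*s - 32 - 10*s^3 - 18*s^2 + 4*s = 16*b^3 + b^2*(84*s + 2) + b*(18*s^2 - 361*s - 334) - 10*s^3 + 35*s^2 + 325*s + 280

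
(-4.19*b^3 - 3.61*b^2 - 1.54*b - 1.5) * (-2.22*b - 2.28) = 9.3018*b^4 + 17.5674*b^3 + 11.6496*b^2 + 6.8412*b + 3.42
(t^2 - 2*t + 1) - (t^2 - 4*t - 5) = 2*t + 6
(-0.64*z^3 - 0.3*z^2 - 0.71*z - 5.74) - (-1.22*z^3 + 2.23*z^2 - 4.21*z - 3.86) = 0.58*z^3 - 2.53*z^2 + 3.5*z - 1.88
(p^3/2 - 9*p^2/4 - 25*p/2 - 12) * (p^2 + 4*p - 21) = p^5/2 - p^4/4 - 32*p^3 - 59*p^2/4 + 429*p/2 + 252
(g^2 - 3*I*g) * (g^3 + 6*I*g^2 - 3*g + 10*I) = g^5 + 3*I*g^4 + 15*g^3 + 19*I*g^2 + 30*g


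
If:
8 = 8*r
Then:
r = 1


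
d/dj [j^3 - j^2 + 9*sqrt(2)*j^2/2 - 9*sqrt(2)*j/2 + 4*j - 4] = 3*j^2 - 2*j + 9*sqrt(2)*j - 9*sqrt(2)/2 + 4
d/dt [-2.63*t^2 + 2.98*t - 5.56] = 2.98 - 5.26*t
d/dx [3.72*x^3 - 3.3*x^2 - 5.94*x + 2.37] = 11.16*x^2 - 6.6*x - 5.94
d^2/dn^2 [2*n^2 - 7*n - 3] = 4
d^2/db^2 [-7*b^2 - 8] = -14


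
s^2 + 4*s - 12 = (s - 2)*(s + 6)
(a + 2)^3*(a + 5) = a^4 + 11*a^3 + 42*a^2 + 68*a + 40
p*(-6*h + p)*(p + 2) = -6*h*p^2 - 12*h*p + p^3 + 2*p^2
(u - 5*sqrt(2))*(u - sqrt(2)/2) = u^2 - 11*sqrt(2)*u/2 + 5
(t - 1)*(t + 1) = t^2 - 1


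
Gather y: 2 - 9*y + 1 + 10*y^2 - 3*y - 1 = 10*y^2 - 12*y + 2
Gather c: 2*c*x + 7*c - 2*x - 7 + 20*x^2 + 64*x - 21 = c*(2*x + 7) + 20*x^2 + 62*x - 28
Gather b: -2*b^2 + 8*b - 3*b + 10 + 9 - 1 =-2*b^2 + 5*b + 18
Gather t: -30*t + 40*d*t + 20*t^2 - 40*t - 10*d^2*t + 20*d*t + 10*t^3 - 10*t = 10*t^3 + 20*t^2 + t*(-10*d^2 + 60*d - 80)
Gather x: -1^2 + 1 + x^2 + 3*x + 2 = x^2 + 3*x + 2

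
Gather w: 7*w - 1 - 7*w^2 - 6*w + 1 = -7*w^2 + w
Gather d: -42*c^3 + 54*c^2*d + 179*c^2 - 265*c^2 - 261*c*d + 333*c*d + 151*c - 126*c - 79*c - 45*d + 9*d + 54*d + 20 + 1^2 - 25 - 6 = -42*c^3 - 86*c^2 - 54*c + d*(54*c^2 + 72*c + 18) - 10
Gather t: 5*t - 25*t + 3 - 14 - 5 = -20*t - 16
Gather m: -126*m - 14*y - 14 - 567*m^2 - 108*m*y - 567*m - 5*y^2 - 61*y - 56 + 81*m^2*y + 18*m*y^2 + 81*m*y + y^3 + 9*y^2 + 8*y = m^2*(81*y - 567) + m*(18*y^2 - 27*y - 693) + y^3 + 4*y^2 - 67*y - 70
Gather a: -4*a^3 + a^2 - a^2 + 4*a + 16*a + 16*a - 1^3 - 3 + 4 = -4*a^3 + 36*a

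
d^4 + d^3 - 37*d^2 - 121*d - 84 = (d - 7)*(d + 1)*(d + 3)*(d + 4)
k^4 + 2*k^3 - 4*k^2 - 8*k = k*(k - 2)*(k + 2)^2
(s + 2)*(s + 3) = s^2 + 5*s + 6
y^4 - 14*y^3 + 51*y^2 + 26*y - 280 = (y - 7)*(y - 5)*(y - 4)*(y + 2)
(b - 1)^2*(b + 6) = b^3 + 4*b^2 - 11*b + 6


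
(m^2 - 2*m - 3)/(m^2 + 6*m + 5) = (m - 3)/(m + 5)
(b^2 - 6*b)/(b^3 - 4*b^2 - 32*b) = (6 - b)/(-b^2 + 4*b + 32)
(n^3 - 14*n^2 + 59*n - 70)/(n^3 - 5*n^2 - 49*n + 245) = (n - 2)/(n + 7)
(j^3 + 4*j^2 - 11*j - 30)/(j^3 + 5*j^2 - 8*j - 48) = (j^2 + 7*j + 10)/(j^2 + 8*j + 16)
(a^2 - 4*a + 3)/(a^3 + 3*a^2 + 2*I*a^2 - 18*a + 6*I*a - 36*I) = (a - 1)/(a^2 + 2*a*(3 + I) + 12*I)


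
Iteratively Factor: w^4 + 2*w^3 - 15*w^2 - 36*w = (w)*(w^3 + 2*w^2 - 15*w - 36) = w*(w + 3)*(w^2 - w - 12) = w*(w - 4)*(w + 3)*(w + 3)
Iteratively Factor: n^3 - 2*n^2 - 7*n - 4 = (n - 4)*(n^2 + 2*n + 1) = (n - 4)*(n + 1)*(n + 1)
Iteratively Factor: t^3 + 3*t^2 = (t)*(t^2 + 3*t) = t*(t + 3)*(t)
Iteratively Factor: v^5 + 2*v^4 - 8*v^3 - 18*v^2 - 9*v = (v + 1)*(v^4 + v^3 - 9*v^2 - 9*v) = v*(v + 1)*(v^3 + v^2 - 9*v - 9) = v*(v - 3)*(v + 1)*(v^2 + 4*v + 3) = v*(v - 3)*(v + 1)^2*(v + 3)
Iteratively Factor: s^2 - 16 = (s + 4)*(s - 4)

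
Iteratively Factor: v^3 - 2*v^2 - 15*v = (v)*(v^2 - 2*v - 15) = v*(v - 5)*(v + 3)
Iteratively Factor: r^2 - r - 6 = (r - 3)*(r + 2)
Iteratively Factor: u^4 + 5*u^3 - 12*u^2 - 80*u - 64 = (u + 4)*(u^3 + u^2 - 16*u - 16) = (u - 4)*(u + 4)*(u^2 + 5*u + 4) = (u - 4)*(u + 4)^2*(u + 1)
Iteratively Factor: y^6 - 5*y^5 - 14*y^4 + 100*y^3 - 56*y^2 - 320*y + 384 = (y - 4)*(y^5 - y^4 - 18*y^3 + 28*y^2 + 56*y - 96) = (y - 4)*(y + 2)*(y^4 - 3*y^3 - 12*y^2 + 52*y - 48) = (y - 4)*(y - 3)*(y + 2)*(y^3 - 12*y + 16) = (y - 4)*(y - 3)*(y - 2)*(y + 2)*(y^2 + 2*y - 8) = (y - 4)*(y - 3)*(y - 2)*(y + 2)*(y + 4)*(y - 2)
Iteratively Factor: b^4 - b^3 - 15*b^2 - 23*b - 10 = (b + 1)*(b^3 - 2*b^2 - 13*b - 10) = (b + 1)^2*(b^2 - 3*b - 10) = (b - 5)*(b + 1)^2*(b + 2)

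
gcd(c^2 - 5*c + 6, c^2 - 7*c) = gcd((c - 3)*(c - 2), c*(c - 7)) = 1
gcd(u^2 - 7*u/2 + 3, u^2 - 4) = u - 2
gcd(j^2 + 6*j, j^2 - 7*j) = j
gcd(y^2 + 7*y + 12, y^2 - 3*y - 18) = y + 3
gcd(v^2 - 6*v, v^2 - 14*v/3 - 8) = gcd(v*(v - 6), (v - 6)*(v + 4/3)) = v - 6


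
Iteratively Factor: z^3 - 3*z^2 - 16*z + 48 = (z + 4)*(z^2 - 7*z + 12) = (z - 4)*(z + 4)*(z - 3)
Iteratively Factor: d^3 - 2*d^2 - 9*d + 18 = (d - 2)*(d^2 - 9) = (d - 3)*(d - 2)*(d + 3)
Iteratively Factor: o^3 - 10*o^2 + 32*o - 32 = (o - 4)*(o^2 - 6*o + 8) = (o - 4)*(o - 2)*(o - 4)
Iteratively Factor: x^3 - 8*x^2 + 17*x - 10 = (x - 2)*(x^2 - 6*x + 5) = (x - 2)*(x - 1)*(x - 5)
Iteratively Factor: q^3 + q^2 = (q)*(q^2 + q) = q*(q + 1)*(q)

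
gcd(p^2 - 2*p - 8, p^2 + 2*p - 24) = p - 4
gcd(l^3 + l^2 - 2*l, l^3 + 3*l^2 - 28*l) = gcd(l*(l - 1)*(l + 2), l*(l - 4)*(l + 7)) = l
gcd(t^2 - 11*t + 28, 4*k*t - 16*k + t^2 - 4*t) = t - 4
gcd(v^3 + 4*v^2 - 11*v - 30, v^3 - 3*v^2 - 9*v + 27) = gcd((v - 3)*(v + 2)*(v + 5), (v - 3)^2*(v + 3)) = v - 3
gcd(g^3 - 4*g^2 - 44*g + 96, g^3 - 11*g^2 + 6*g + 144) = g - 8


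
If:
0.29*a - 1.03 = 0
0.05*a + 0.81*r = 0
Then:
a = 3.55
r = -0.22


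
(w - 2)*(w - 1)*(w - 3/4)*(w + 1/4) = w^4 - 7*w^3/2 + 53*w^2/16 - 7*w/16 - 3/8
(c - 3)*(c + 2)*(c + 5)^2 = c^4 + 9*c^3 + 9*c^2 - 85*c - 150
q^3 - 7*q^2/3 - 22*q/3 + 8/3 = (q - 4)*(q - 1/3)*(q + 2)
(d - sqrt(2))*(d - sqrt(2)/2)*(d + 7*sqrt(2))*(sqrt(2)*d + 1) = sqrt(2)*d^4 + 12*d^3 - 29*sqrt(2)*d^2/2 - 6*d + 7*sqrt(2)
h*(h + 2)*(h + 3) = h^3 + 5*h^2 + 6*h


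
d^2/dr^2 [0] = 0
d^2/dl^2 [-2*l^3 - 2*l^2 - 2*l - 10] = -12*l - 4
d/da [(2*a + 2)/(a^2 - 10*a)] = 2*(-a^2 - 2*a + 10)/(a^2*(a^2 - 20*a + 100))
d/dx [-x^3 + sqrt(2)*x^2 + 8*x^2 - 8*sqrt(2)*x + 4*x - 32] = -3*x^2 + 2*sqrt(2)*x + 16*x - 8*sqrt(2) + 4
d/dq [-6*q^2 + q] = 1 - 12*q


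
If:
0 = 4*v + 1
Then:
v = -1/4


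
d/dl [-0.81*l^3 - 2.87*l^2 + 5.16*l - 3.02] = -2.43*l^2 - 5.74*l + 5.16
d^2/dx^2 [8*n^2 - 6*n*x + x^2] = 2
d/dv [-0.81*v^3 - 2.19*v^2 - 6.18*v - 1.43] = -2.43*v^2 - 4.38*v - 6.18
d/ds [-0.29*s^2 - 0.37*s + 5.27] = -0.58*s - 0.37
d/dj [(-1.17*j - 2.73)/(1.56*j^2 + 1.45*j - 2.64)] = (1.8252*j^2 + 8.5176*j + 7.0473)/(2.4336*j^4 + 4.524*j^3 - 6.1343*j^2 - 7.656*j + 6.9696)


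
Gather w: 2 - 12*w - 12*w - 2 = -24*w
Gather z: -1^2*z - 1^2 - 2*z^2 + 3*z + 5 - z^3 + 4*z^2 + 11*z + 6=-z^3 + 2*z^2 + 13*z + 10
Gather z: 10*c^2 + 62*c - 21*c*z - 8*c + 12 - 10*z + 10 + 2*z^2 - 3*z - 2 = 10*c^2 + 54*c + 2*z^2 + z*(-21*c - 13) + 20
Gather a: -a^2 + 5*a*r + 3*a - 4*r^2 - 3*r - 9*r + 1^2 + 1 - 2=-a^2 + a*(5*r + 3) - 4*r^2 - 12*r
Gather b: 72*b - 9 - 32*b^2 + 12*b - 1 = -32*b^2 + 84*b - 10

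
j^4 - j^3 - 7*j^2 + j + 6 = (j - 3)*(j - 1)*(j + 1)*(j + 2)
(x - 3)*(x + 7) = x^2 + 4*x - 21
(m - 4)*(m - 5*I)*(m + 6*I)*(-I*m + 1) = -I*m^4 + 2*m^3 + 4*I*m^3 - 8*m^2 - 29*I*m^2 + 30*m + 116*I*m - 120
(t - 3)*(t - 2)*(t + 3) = t^3 - 2*t^2 - 9*t + 18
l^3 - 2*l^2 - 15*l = l*(l - 5)*(l + 3)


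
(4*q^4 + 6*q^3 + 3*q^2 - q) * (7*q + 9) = 28*q^5 + 78*q^4 + 75*q^3 + 20*q^2 - 9*q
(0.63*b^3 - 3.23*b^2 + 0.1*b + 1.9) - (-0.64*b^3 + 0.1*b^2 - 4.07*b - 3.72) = 1.27*b^3 - 3.33*b^2 + 4.17*b + 5.62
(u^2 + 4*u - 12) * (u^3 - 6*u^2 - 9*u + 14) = u^5 - 2*u^4 - 45*u^3 + 50*u^2 + 164*u - 168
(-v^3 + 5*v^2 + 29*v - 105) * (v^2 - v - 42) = -v^5 + 6*v^4 + 66*v^3 - 344*v^2 - 1113*v + 4410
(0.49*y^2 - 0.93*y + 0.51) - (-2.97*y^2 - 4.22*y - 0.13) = 3.46*y^2 + 3.29*y + 0.64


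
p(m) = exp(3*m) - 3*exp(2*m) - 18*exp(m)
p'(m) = 3*exp(3*m) - 6*exp(2*m) - 18*exp(m)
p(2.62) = 1778.27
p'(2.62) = 6395.30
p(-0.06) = -18.78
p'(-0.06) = -19.77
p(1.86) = 25.65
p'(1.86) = 432.00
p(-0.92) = -7.59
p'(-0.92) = -7.94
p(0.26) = -26.21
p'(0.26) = -26.89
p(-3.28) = -0.68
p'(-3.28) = -0.69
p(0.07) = -21.52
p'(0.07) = -22.51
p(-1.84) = -2.93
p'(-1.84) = -3.00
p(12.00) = 4311152076819219.45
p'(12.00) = 12933535703683220.37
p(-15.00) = 0.00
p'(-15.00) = 0.00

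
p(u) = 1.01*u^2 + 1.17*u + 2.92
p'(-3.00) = -4.89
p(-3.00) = 8.50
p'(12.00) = 25.41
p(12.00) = 162.40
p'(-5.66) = -10.26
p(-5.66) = 28.65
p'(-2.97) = -4.83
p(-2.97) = 8.35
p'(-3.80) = -6.51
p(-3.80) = 13.06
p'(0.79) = 2.77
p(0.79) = 4.47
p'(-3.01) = -4.91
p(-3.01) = 8.55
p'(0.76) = 2.71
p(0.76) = 4.39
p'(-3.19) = -5.27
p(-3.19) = 9.47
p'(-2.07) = -3.01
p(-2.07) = 4.83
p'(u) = 2.02*u + 1.17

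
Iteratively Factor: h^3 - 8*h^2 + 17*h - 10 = (h - 5)*(h^2 - 3*h + 2) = (h - 5)*(h - 1)*(h - 2)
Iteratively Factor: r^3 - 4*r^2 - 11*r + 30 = (r - 2)*(r^2 - 2*r - 15) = (r - 5)*(r - 2)*(r + 3)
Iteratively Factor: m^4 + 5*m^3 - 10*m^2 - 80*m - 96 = (m - 4)*(m^3 + 9*m^2 + 26*m + 24) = (m - 4)*(m + 3)*(m^2 + 6*m + 8) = (m - 4)*(m + 3)*(m + 4)*(m + 2)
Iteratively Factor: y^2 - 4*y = (y)*(y - 4)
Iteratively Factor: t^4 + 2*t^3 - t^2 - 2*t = (t)*(t^3 + 2*t^2 - t - 2) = t*(t + 2)*(t^2 - 1) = t*(t + 1)*(t + 2)*(t - 1)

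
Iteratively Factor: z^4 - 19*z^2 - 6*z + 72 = (z - 2)*(z^3 + 2*z^2 - 15*z - 36) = (z - 4)*(z - 2)*(z^2 + 6*z + 9) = (z - 4)*(z - 2)*(z + 3)*(z + 3)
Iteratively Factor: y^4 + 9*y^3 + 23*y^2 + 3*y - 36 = (y + 4)*(y^3 + 5*y^2 + 3*y - 9) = (y + 3)*(y + 4)*(y^2 + 2*y - 3) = (y + 3)^2*(y + 4)*(y - 1)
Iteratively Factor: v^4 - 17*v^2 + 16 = (v - 1)*(v^3 + v^2 - 16*v - 16) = (v - 1)*(v + 1)*(v^2 - 16) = (v - 4)*(v - 1)*(v + 1)*(v + 4)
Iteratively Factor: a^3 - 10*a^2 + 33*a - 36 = (a - 3)*(a^2 - 7*a + 12) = (a - 3)^2*(a - 4)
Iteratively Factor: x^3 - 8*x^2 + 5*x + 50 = (x + 2)*(x^2 - 10*x + 25) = (x - 5)*(x + 2)*(x - 5)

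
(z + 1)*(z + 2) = z^2 + 3*z + 2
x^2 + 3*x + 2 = (x + 1)*(x + 2)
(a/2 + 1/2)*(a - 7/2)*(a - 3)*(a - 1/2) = a^4/2 - 3*a^3 + 27*a^2/8 + 17*a/4 - 21/8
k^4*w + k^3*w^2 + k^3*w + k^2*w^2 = k^2*(k + w)*(k*w + w)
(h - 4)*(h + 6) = h^2 + 2*h - 24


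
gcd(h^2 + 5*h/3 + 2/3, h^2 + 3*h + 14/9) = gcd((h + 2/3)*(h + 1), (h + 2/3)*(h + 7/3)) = h + 2/3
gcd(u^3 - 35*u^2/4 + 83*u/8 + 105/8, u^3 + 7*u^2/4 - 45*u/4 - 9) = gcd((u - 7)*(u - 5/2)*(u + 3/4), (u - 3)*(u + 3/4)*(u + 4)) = u + 3/4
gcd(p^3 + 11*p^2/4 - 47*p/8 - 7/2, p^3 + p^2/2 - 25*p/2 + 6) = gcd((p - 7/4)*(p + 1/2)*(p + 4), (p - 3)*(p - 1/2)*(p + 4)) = p + 4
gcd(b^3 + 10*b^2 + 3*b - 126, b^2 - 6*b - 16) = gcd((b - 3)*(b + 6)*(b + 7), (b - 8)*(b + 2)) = 1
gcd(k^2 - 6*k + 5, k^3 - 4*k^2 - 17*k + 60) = k - 5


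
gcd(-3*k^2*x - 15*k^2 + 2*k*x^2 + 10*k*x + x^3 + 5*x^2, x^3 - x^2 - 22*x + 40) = x + 5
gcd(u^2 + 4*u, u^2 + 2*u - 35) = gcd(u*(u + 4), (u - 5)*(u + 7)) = 1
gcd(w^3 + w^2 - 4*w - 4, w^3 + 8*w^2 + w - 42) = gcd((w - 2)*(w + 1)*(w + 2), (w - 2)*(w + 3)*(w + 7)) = w - 2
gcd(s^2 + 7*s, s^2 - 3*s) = s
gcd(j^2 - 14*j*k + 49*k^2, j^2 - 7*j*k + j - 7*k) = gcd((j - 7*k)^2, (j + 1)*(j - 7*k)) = j - 7*k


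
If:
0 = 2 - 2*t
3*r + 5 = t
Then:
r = -4/3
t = 1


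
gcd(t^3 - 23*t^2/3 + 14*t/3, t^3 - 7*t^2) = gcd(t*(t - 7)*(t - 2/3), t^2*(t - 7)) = t^2 - 7*t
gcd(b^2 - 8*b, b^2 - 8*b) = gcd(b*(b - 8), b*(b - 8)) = b^2 - 8*b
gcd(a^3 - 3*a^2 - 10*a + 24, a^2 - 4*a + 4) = a - 2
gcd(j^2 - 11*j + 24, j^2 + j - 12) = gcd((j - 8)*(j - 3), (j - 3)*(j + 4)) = j - 3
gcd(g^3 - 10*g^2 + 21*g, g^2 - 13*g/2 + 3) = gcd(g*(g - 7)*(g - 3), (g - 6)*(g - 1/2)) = 1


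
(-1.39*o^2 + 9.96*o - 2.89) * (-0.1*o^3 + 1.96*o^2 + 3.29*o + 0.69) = 0.139*o^5 - 3.7204*o^4 + 15.2375*o^3 + 26.1449*o^2 - 2.6357*o - 1.9941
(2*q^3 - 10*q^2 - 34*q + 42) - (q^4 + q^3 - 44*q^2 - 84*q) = -q^4 + q^3 + 34*q^2 + 50*q + 42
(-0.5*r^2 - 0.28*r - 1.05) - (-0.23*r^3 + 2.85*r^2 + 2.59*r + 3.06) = 0.23*r^3 - 3.35*r^2 - 2.87*r - 4.11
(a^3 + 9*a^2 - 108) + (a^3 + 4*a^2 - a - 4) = 2*a^3 + 13*a^2 - a - 112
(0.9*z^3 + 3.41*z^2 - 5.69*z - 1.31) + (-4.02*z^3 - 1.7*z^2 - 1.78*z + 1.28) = -3.12*z^3 + 1.71*z^2 - 7.47*z - 0.03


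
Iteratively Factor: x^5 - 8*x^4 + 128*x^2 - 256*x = (x + 4)*(x^4 - 12*x^3 + 48*x^2 - 64*x) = (x - 4)*(x + 4)*(x^3 - 8*x^2 + 16*x) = (x - 4)^2*(x + 4)*(x^2 - 4*x) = x*(x - 4)^2*(x + 4)*(x - 4)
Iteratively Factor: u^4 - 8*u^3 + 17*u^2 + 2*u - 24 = (u - 2)*(u^3 - 6*u^2 + 5*u + 12) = (u - 3)*(u - 2)*(u^2 - 3*u - 4) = (u - 4)*(u - 3)*(u - 2)*(u + 1)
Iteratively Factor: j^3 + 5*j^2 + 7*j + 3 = (j + 3)*(j^2 + 2*j + 1) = (j + 1)*(j + 3)*(j + 1)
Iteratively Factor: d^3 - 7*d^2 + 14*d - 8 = (d - 2)*(d^2 - 5*d + 4) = (d - 4)*(d - 2)*(d - 1)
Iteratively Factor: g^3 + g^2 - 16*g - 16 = (g + 1)*(g^2 - 16) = (g + 1)*(g + 4)*(g - 4)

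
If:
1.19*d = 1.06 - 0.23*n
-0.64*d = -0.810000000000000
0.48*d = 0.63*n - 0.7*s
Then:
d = 1.27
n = -1.94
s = -2.61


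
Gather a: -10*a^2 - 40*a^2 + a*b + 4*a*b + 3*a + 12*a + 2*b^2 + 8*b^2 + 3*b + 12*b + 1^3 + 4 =-50*a^2 + a*(5*b + 15) + 10*b^2 + 15*b + 5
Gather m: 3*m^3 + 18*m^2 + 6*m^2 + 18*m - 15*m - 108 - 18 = 3*m^3 + 24*m^2 + 3*m - 126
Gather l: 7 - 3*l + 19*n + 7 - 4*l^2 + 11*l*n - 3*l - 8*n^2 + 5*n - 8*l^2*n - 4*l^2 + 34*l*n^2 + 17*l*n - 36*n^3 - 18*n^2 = l^2*(-8*n - 8) + l*(34*n^2 + 28*n - 6) - 36*n^3 - 26*n^2 + 24*n + 14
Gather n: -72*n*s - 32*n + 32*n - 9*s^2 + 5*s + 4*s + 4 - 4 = -72*n*s - 9*s^2 + 9*s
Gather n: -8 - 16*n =-16*n - 8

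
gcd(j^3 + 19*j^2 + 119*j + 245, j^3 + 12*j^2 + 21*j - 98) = j^2 + 14*j + 49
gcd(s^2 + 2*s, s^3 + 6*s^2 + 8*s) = s^2 + 2*s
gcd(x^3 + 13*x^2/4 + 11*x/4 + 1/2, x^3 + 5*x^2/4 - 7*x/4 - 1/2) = x^2 + 9*x/4 + 1/2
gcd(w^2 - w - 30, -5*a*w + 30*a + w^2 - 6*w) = w - 6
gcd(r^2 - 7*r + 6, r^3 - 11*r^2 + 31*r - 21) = r - 1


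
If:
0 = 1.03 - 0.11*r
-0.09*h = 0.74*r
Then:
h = -76.99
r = 9.36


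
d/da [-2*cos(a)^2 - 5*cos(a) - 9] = (4*cos(a) + 5)*sin(a)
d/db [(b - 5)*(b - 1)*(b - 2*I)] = 3*b^2 - 4*b*(3 + I) + 5 + 12*I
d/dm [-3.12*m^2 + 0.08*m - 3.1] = 0.08 - 6.24*m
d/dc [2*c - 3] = 2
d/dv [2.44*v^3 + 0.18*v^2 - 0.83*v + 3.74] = 7.32*v^2 + 0.36*v - 0.83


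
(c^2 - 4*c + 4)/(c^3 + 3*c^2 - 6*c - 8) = (c - 2)/(c^2 + 5*c + 4)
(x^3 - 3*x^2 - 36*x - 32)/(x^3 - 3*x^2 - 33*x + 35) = (x^3 - 3*x^2 - 36*x - 32)/(x^3 - 3*x^2 - 33*x + 35)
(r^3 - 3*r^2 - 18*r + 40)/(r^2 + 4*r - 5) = (r^3 - 3*r^2 - 18*r + 40)/(r^2 + 4*r - 5)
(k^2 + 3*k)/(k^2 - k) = (k + 3)/(k - 1)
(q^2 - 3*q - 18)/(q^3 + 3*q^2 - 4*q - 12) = (q - 6)/(q^2 - 4)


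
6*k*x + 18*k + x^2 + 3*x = (6*k + x)*(x + 3)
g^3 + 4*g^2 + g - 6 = (g - 1)*(g + 2)*(g + 3)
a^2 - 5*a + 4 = (a - 4)*(a - 1)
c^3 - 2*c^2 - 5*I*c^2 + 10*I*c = c*(c - 2)*(c - 5*I)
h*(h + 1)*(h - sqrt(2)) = h^3 - sqrt(2)*h^2 + h^2 - sqrt(2)*h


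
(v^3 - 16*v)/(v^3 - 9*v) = (v^2 - 16)/(v^2 - 9)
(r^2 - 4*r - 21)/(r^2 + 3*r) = (r - 7)/r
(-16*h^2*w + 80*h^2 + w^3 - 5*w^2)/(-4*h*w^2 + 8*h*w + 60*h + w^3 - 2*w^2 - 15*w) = (4*h + w)/(w + 3)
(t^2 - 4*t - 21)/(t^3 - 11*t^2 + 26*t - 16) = (t^2 - 4*t - 21)/(t^3 - 11*t^2 + 26*t - 16)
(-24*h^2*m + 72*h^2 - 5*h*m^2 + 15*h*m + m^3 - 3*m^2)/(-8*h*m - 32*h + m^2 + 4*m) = (3*h*m - 9*h + m^2 - 3*m)/(m + 4)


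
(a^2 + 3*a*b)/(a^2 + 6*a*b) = (a + 3*b)/(a + 6*b)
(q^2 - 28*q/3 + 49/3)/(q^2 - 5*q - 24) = (-3*q^2 + 28*q - 49)/(3*(-q^2 + 5*q + 24))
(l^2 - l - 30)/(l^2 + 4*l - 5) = (l - 6)/(l - 1)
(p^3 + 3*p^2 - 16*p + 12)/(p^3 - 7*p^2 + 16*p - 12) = (p^2 + 5*p - 6)/(p^2 - 5*p + 6)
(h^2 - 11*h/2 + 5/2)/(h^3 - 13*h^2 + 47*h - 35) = (h - 1/2)/(h^2 - 8*h + 7)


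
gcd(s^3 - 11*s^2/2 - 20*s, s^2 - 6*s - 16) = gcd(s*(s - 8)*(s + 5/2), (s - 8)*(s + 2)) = s - 8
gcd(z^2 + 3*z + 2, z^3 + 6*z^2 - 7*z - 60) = 1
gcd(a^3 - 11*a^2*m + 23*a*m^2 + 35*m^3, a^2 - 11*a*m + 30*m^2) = a - 5*m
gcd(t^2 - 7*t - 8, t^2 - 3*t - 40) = t - 8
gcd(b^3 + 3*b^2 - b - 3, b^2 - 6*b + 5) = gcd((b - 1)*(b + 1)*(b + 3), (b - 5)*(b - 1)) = b - 1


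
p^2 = p^2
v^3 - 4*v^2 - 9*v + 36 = (v - 4)*(v - 3)*(v + 3)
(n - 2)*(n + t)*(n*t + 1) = n^3*t + n^2*t^2 - 2*n^2*t + n^2 - 2*n*t^2 + n*t - 2*n - 2*t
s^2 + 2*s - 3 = (s - 1)*(s + 3)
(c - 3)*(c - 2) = c^2 - 5*c + 6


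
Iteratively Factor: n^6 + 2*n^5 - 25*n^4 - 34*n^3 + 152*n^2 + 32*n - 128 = (n + 4)*(n^5 - 2*n^4 - 17*n^3 + 34*n^2 + 16*n - 32) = (n + 1)*(n + 4)*(n^4 - 3*n^3 - 14*n^2 + 48*n - 32) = (n - 1)*(n + 1)*(n + 4)*(n^3 - 2*n^2 - 16*n + 32) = (n - 2)*(n - 1)*(n + 1)*(n + 4)*(n^2 - 16) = (n - 4)*(n - 2)*(n - 1)*(n + 1)*(n + 4)*(n + 4)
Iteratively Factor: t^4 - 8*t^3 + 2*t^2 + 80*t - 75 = (t - 5)*(t^3 - 3*t^2 - 13*t + 15) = (t - 5)*(t - 1)*(t^2 - 2*t - 15) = (t - 5)*(t - 1)*(t + 3)*(t - 5)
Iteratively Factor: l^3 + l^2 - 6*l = (l - 2)*(l^2 + 3*l) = l*(l - 2)*(l + 3)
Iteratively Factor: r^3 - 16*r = (r + 4)*(r^2 - 4*r) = (r - 4)*(r + 4)*(r)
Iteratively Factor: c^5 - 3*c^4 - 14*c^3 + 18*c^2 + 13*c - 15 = (c - 5)*(c^4 + 2*c^3 - 4*c^2 - 2*c + 3) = (c - 5)*(c + 3)*(c^3 - c^2 - c + 1) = (c - 5)*(c - 1)*(c + 3)*(c^2 - 1) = (c - 5)*(c - 1)^2*(c + 3)*(c + 1)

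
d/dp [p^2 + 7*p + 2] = 2*p + 7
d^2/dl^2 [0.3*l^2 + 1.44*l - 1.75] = 0.600000000000000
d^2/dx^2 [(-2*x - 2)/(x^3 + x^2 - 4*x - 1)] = 4*(-(x + 1)*(3*x^2 + 2*x - 4)^2 + (3*x^2 + 2*x + (x + 1)*(3*x + 1) - 4)*(x^3 + x^2 - 4*x - 1))/(x^3 + x^2 - 4*x - 1)^3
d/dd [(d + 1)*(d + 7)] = 2*d + 8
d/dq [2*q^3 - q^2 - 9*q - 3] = 6*q^2 - 2*q - 9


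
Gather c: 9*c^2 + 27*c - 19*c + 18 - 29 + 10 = 9*c^2 + 8*c - 1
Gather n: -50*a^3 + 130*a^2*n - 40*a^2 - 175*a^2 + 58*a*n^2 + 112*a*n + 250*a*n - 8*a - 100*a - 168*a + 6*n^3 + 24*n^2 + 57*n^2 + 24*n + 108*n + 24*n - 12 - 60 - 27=-50*a^3 - 215*a^2 - 276*a + 6*n^3 + n^2*(58*a + 81) + n*(130*a^2 + 362*a + 156) - 99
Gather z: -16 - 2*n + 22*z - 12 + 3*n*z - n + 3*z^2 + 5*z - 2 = -3*n + 3*z^2 + z*(3*n + 27) - 30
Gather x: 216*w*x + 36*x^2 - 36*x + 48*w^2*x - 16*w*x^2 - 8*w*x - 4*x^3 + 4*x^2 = -4*x^3 + x^2*(40 - 16*w) + x*(48*w^2 + 208*w - 36)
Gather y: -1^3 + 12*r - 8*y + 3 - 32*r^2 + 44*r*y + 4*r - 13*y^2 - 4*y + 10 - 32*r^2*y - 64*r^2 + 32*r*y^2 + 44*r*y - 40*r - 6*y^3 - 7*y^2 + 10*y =-96*r^2 - 24*r - 6*y^3 + y^2*(32*r - 20) + y*(-32*r^2 + 88*r - 2) + 12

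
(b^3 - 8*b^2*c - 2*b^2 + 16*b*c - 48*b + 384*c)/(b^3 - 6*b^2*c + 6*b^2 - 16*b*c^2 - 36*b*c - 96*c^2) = (b - 8)/(b + 2*c)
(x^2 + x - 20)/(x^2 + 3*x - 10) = (x - 4)/(x - 2)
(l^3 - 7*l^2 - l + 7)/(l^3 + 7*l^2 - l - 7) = (l - 7)/(l + 7)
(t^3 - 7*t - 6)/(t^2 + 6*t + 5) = (t^2 - t - 6)/(t + 5)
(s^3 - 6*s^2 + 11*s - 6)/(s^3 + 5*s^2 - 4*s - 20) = (s^2 - 4*s + 3)/(s^2 + 7*s + 10)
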